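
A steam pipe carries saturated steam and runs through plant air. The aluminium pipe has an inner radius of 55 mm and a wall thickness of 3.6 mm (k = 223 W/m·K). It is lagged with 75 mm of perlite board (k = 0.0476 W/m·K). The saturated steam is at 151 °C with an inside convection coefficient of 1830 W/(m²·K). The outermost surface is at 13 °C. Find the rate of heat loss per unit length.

q′ ≈ 50.1 W/m

Radial resistances (cylindrical: R_cond = ln(r_o/r_i)/(2πkL), R_conv = 1/(h·2πrL)):
R_inner film = 1/(h_i·2πr₁L) = 1/(1830×2π×0.055×1) = 0.001581 K/W
R_aluminium pipe wall = ln(58.6/55)/(2π×223×1) = 4.525×10^-5 K/W
R_perlite board = ln(133.6/58.6)/(2π×0.0476×1) = 2.756 K/W
R_total = 2.757 K/W
Q = ΔT/R_total = 138/2.757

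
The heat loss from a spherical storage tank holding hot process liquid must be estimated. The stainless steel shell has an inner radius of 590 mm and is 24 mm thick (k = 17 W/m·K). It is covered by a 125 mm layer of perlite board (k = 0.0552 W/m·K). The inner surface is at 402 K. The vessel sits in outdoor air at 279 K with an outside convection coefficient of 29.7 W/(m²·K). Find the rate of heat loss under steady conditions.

Q ≈ 306 W

Spherical conduction: R = (1/r_in − 1/r_out)/(4πk) per layer; series-sum.
R_stainless steel shell = (1/0.59 − 1/0.614)/(4π×17) = 3.101×10^-4 K/W
R_perlite board = (1/0.614 − 1/0.739)/(4π×0.0552) = 0.3971 K/W
R_outer film = 1/(h·4πr_o²) = 1/(29.7×4π×0.739²) = 0.004906 K/W
R_total = 0.4024 K/W
Q = ΔT/R_total = 123/0.4024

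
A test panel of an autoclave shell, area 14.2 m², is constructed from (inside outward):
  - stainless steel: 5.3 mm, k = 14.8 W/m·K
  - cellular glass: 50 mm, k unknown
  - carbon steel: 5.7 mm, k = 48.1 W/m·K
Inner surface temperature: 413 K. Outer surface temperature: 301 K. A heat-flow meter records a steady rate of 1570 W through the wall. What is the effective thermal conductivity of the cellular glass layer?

k ≈ 0.0494 W/(m·K)

Series thermal resistances:
R_stainless steel = L/(kA) = 0.0053/(14.8×14.2) = 2.522×10^-5 K/W
R_carbon steel = L/(kA) = 0.0057/(48.1×14.2) = 8.345×10^-6 K/W
Sum of known resistances R_other = 3.356×10^-5 K/W
Total R = ΔT/Q = 112/1570 = 0.07134 K/W
R_cellular glass = R_total − R_other = 0.0713 K/W
k = L/(R·A) = 0.05/(0.0713×14.2)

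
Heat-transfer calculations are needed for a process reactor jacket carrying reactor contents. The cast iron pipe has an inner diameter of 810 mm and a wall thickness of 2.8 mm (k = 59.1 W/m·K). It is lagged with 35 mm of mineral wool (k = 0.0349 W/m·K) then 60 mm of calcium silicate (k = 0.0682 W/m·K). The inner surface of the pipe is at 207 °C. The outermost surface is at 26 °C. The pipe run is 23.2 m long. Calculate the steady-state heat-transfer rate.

For a radial system each layer contributes R = ln(r_out/r_in)/(2πkL); films add R = 1/(hA).
R_cast iron pipe wall = ln(407.8/405)/(2π×59.1×23.2) = 7.997×10^-7 K/W
R_mineral wool = ln(442.8/407.8)/(2π×0.0349×23.2) = 0.01619 K/W
R_calcium silicate = ln(502.8/442.8)/(2π×0.0682×23.2) = 0.01278 K/W
R_total = 0.02897 K/W
Q = ΔT/R_total = 181/0.02897

Q ≈ 6250 W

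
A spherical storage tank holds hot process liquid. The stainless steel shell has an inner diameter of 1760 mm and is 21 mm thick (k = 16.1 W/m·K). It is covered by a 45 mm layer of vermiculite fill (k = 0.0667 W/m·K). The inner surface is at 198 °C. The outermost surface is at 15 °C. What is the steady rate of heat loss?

Each spherical layer contributes R = (1/r_i − 1/r_o)/(4πk):
R_stainless steel shell = (1/0.88 − 1/0.901)/(4π×16.1) = 1.309×10^-4 K/W
R_vermiculite fill = (1/0.901 − 1/0.946)/(4π×0.0667) = 0.06299 K/W
R_total = 0.06312 K/W
Q = ΔT/R_total = 183/0.06312

Q ≈ 2900 W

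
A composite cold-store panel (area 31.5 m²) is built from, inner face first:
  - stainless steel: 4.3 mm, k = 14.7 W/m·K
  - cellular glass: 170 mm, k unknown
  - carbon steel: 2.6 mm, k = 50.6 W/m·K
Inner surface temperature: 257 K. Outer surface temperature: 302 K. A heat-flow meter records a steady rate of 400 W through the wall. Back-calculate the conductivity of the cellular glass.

k ≈ 0.048 W/(m·K)

Series thermal resistances:
R_stainless steel = L/(kA) = 0.0043/(14.7×31.5) = 9.286×10^-6 K/W
R_carbon steel = L/(kA) = 0.0026/(50.6×31.5) = 1.631×10^-6 K/W
Sum of known resistances R_other = 1.092×10^-5 K/W
Total R = ΔT/Q = 45/400 = 0.1125 K/W
R_cellular glass = R_total − R_other = 0.1125 K/W
k = L/(R·A) = 0.17/(0.1125×31.5)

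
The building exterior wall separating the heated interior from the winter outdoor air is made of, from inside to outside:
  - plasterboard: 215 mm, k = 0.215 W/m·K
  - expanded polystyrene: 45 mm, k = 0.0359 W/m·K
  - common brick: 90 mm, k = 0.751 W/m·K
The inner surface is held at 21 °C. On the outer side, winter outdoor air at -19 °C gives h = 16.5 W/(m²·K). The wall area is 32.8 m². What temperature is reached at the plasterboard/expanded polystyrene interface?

Thermal resistances in series:
R_plasterboard = L/(kA) = 0.215/(0.215×32.8) = 0.03049 K/W
R_expanded polystyrene = L/(kA) = 0.045/(0.0359×32.8) = 0.03822 K/W
R_common brick = L/(kA) = 0.09/(0.751×32.8) = 0.003654 K/W
R_outer film = 1/(h_o·A) = 1/(16.5×32.8) = 0.001848 K/W
R_total = 0.07421 K/W;  Q = ΔT/R_total = 40/0.07421 = 539 W
T_interface = T_inner − Q·ΣR(inner→interface) = 21 − 539×0.03049

T ≈ 4.57 °C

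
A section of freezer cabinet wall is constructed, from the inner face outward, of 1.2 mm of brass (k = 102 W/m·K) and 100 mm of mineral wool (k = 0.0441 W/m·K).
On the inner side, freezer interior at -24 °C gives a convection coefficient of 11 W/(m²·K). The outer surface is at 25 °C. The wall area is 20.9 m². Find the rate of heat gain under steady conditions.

Series thermal resistances:
R_inner film = 1/(h_i·A) = 1/(11×20.9) = 0.00435 K/W
R_brass = L/(kA) = 0.0012/(102×20.9) = 5.629×10^-7 K/W
R_mineral wool = L/(kA) = 0.1/(0.0441×20.9) = 0.1085 K/W
R_total = 0.1128 K/W
Q = ΔT / R_total = 49 / 0.1128

Q ≈ 434 W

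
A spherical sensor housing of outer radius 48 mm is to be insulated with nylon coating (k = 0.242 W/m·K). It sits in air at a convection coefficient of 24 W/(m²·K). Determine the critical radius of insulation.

r_cr ≈ 20.2 mm

For a sphere r_cr = 2k/h = 2×0.242/24
r_cr = 20.2 mm; since the bare radius (48 mm) is above r_cr, any added insulation will reduce heat loss.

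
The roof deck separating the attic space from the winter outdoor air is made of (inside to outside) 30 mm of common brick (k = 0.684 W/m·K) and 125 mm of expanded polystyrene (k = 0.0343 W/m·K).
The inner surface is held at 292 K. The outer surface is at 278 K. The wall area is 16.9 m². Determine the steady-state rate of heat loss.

Thermal resistances in series:
R_common brick = L/(kA) = 0.03/(0.684×16.9) = 0.002595 K/W
R_expanded polystyrene = L/(kA) = 0.125/(0.0343×16.9) = 0.2156 K/W
R_total = 0.2182 K/W
Q = ΔT / R_total = 14 / 0.2182

Q ≈ 64.2 W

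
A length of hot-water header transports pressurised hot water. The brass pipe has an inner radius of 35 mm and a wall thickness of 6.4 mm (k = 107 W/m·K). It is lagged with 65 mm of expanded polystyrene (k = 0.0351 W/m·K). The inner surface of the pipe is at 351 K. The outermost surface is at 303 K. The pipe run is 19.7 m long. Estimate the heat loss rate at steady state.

Cylindrical conduction, so R = ln(r₂/r₁)/(2πkL) per layer, in series:
R_brass pipe wall = ln(41.4/35)/(2π×107×19.7) = 1.268×10^-5 K/W
R_expanded polystyrene = ln(106.4/41.4)/(2π×0.0351×19.7) = 0.2173 K/W
R_total = 0.2173 K/W
Q = ΔT/R_total = 48/0.2173

Q ≈ 221 W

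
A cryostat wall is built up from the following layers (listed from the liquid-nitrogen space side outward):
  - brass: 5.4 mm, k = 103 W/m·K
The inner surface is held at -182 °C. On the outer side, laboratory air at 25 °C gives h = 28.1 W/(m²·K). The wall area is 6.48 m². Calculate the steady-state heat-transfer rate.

Q ≈ 37600 W

Model the wall as resistances in series:
R_brass = L/(kA) = 0.0054/(103×6.48) = 8.091×10^-6 K/W
R_outer film = 1/(h_o·A) = 1/(28.1×6.48) = 0.005492 K/W
R_total = 0.0055 K/W
Q = ΔT / R_total = 207 / 0.0055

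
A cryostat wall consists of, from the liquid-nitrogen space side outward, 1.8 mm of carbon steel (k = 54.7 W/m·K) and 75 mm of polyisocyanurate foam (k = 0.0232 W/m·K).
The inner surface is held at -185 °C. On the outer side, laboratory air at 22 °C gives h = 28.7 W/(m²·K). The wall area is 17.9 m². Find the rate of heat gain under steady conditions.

Series thermal resistances:
R_carbon steel = L/(kA) = 0.0018/(54.7×17.9) = 1.838×10^-6 K/W
R_polyisocyanurate foam = L/(kA) = 0.075/(0.0232×17.9) = 0.1806 K/W
R_outer film = 1/(h_o·A) = 1/(28.7×17.9) = 0.001947 K/W
R_total = 0.1825 K/W
Q = ΔT / R_total = 207 / 0.1825

Q ≈ 1130 W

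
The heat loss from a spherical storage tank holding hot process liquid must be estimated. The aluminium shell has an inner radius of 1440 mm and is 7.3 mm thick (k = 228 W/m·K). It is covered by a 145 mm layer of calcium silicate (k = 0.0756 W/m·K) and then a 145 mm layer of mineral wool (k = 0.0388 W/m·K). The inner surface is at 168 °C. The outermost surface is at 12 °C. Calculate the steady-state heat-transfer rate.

Q ≈ 898 W

Radial (spherical) resistances in series:
R_aluminium shell = (1/1.44 − 1/1.4473)/(4π×228) = 1.223×10^-6 K/W
R_calcium silicate = (1/1.4473 − 1/1.5923)/(4π×0.0756) = 0.06623 K/W
R_mineral wool = (1/1.5923 − 1/1.7373)/(4π×0.0388) = 0.1075 K/W
R_total = 0.1737 K/W
Q = ΔT/R_total = 156/0.1737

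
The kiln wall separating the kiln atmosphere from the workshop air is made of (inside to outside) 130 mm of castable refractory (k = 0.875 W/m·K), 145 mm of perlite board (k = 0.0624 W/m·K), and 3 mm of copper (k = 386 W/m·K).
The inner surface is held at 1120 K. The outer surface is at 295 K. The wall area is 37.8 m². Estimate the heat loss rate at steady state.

Q ≈ 12600 W

Model the wall as resistances in series:
R_castable refractory = L/(kA) = 0.13/(0.875×37.8) = 0.00393 K/W
R_perlite board = L/(kA) = 0.145/(0.0624×37.8) = 0.06147 K/W
R_copper = L/(kA) = 0.003/(386×37.8) = 2.056×10^-7 K/W
R_total = 0.0654 K/W
Q = ΔT / R_total = 825 / 0.0654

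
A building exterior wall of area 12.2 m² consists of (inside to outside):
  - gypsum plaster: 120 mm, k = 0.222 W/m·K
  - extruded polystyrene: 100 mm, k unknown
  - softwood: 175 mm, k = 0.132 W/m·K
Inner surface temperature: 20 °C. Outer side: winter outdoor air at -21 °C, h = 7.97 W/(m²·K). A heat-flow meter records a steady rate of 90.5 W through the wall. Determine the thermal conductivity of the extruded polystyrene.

k ≈ 0.0283 W/(m·K)

Thermal resistances in series:
R_gypsum plaster = L/(kA) = 0.12/(0.222×12.2) = 0.04431 K/W
R_softwood = L/(kA) = 0.175/(0.132×12.2) = 0.1087 K/W
R_outer film = 1/(h_o·A) = 1/(7.97×12.2) = 0.01028 K/W
Sum of known resistances R_other = 0.1633 K/W
Total R = ΔT/Q = 41/90.5 = 0.453 K/W
R_extruded polystyrene = R_total − R_other = 0.2898 K/W
k = L/(R·A) = 0.1/(0.2898×12.2)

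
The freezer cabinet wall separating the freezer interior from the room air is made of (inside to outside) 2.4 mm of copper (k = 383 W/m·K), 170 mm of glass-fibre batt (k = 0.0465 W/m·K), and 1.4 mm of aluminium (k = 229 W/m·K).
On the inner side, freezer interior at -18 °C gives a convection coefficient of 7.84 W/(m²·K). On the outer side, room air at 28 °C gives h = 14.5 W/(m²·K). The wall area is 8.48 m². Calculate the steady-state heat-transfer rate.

Thermal resistances in series:
R_inner film = 1/(h_i·A) = 1/(7.84×8.48) = 0.01504 K/W
R_copper = L/(kA) = 0.0024/(383×8.48) = 7.39×10^-7 K/W
R_glass-fibre batt = L/(kA) = 0.17/(0.0465×8.48) = 0.4311 K/W
R_aluminium = L/(kA) = 0.0014/(229×8.48) = 7.209×10^-7 K/W
R_outer film = 1/(h_o·A) = 1/(14.5×8.48) = 0.008133 K/W
R_total = 0.4543 K/W
Q = ΔT / R_total = 46 / 0.4543

Q ≈ 101 W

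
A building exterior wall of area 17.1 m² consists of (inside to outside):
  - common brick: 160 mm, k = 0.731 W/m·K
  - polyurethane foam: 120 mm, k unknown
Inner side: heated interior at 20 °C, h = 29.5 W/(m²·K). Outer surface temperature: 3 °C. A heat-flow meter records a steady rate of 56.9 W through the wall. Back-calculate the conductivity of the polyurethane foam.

Series thermal resistances:
R_inner film = 1/(h_i·A) = 1/(29.5×17.1) = 0.001982 K/W
R_common brick = L/(kA) = 0.16/(0.731×17.1) = 0.0128 K/W
Sum of known resistances R_other = 0.01478 K/W
Total R = ΔT/Q = 17/56.9 = 0.2988 K/W
R_polyurethane foam = R_total − R_other = 0.284 K/W
k = L/(R·A) = 0.12/(0.284×17.1)

k ≈ 0.0247 W/(m·K)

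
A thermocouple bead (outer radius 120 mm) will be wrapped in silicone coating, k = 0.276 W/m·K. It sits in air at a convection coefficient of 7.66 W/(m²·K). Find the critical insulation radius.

r_cr ≈ 72.1 mm

For a sphere r_cr = 2k/h = 2×0.276/7.66
r_cr = 72.1 mm; since the bare radius (120 mm) is above r_cr, any added insulation will reduce heat loss.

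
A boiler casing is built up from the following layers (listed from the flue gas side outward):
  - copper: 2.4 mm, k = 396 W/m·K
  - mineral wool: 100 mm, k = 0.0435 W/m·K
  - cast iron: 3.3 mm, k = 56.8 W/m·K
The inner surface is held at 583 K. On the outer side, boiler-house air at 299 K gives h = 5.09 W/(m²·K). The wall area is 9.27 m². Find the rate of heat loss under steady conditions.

Series thermal resistances:
R_copper = L/(kA) = 0.0024/(396×9.27) = 6.538×10^-7 K/W
R_mineral wool = L/(kA) = 0.1/(0.0435×9.27) = 0.248 K/W
R_cast iron = L/(kA) = 0.0033/(56.8×9.27) = 6.267×10^-6 K/W
R_outer film = 1/(h_o·A) = 1/(5.09×9.27) = 0.02119 K/W
R_total = 0.2692 K/W
Q = ΔT / R_total = 284 / 0.2692

Q ≈ 1060 W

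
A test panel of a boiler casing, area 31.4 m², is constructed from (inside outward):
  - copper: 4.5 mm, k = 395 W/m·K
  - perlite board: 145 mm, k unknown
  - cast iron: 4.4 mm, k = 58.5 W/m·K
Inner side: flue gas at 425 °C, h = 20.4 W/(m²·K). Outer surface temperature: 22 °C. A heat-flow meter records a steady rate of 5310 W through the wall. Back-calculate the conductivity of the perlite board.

k ≈ 0.0621 W/(m·K)

Series thermal resistances:
R_inner film = 1/(h_i·A) = 1/(20.4×31.4) = 0.001561 K/W
R_copper = L/(kA) = 0.0045/(395×31.4) = 3.628×10^-7 K/W
R_cast iron = L/(kA) = 0.0044/(58.5×31.4) = 2.395×10^-6 K/W
Sum of known resistances R_other = 0.001564 K/W
Total R = ΔT/Q = 403/5310 = 0.07589 K/W
R_perlite board = R_total − R_other = 0.07433 K/W
k = L/(R·A) = 0.145/(0.07433×31.4)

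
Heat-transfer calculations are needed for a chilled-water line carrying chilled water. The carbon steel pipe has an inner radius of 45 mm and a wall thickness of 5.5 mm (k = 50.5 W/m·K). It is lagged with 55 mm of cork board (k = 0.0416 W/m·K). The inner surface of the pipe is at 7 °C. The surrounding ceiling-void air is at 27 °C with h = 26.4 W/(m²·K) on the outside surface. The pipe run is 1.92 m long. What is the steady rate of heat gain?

Q ≈ 13.4 W

Per-layer cylindrical resistances, series-summed:
R_carbon steel pipe wall = ln(50.5/45)/(2π×50.5×1.92) = 1.893×10^-4 K/W
R_cork board = ln(105.5/50.5)/(2π×0.0416×1.92) = 1.468 K/W
R_outer film = 1/(h_o·2πr_oL) = 1/(26.4×2π×0.1055×1.92) = 0.02976 K/W
R_total = 1.498 K/W
Q = ΔT/R_total = 20/1.498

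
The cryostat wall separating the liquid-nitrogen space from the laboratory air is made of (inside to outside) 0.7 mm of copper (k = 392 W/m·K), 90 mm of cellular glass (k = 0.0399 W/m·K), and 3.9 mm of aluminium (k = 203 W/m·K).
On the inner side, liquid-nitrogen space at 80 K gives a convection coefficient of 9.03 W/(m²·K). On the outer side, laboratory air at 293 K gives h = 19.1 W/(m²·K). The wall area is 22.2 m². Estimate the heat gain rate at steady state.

Model the wall as resistances in series:
R_inner film = 1/(h_i·A) = 1/(9.03×22.2) = 0.004988 K/W
R_copper = L/(kA) = 0.0007/(392×22.2) = 8.044×10^-8 K/W
R_cellular glass = L/(kA) = 0.09/(0.0399×22.2) = 0.1016 K/W
R_aluminium = L/(kA) = 0.0039/(203×22.2) = 8.654×10^-7 K/W
R_outer film = 1/(h_o·A) = 1/(19.1×22.2) = 0.002358 K/W
R_total = 0.109 K/W
Q = ΔT / R_total = 213 / 0.109

Q ≈ 1950 W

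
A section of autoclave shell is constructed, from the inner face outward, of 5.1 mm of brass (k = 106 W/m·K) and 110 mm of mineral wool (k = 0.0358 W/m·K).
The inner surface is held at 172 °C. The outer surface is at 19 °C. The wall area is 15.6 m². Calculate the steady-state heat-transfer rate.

Q ≈ 777 W

Thermal resistances in series:
R_brass = L/(kA) = 0.0051/(106×15.6) = 3.084×10^-6 K/W
R_mineral wool = L/(kA) = 0.11/(0.0358×15.6) = 0.197 K/W
R_total = 0.197 K/W
Q = ΔT / R_total = 153 / 0.197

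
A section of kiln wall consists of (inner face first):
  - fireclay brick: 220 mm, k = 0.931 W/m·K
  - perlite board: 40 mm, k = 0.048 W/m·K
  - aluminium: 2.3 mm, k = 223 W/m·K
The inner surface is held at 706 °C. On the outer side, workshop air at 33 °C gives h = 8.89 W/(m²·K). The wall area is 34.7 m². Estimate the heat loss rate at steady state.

Using the resistance-network approach (series):
R_fireclay brick = L/(kA) = 0.22/(0.931×34.7) = 0.00681 K/W
R_perlite board = L/(kA) = 0.04/(0.048×34.7) = 0.02402 K/W
R_aluminium = L/(kA) = 0.0023/(223×34.7) = 2.972×10^-7 K/W
R_outer film = 1/(h_o·A) = 1/(8.89×34.7) = 0.003242 K/W
R_total = 0.03407 K/W
Q = ΔT / R_total = 673 / 0.03407

Q ≈ 19800 W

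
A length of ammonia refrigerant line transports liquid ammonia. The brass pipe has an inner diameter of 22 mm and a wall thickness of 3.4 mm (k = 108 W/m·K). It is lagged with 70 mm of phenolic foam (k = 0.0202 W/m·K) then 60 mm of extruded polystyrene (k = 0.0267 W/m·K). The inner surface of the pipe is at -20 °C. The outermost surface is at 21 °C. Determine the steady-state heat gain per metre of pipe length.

Cylindrical conduction, so R = ln(r₂/r₁)/(2πkL) per layer, in series:
R_brass pipe wall = ln(14.4/11)/(2π×108×1) = 3.969×10^-4 K/W
R_phenolic foam = ln(84.4/14.4)/(2π×0.0202×1) = 13.93 K/W
R_extruded polystyrene = ln(144.4/84.4)/(2π×0.0267×1) = 3.201 K/W
R_total = 17.13 K/W
Q = ΔT/R_total = 41/17.13

q′ ≈ 2.39 W/m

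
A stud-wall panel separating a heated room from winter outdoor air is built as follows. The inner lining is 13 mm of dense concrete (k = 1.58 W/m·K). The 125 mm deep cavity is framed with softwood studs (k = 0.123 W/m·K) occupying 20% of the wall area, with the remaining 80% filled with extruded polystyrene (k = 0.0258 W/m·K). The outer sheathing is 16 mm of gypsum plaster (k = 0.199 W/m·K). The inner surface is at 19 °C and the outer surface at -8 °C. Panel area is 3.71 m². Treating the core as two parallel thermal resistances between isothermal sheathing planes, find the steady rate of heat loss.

Q ≈ 35.1 W

Sheathing layers in series; stud and cavity paths in parallel between them.
R_inner = 0.013/(1.58×3.71) = 0.002218 K/W
R_stud  = 0.125/(0.123×0.2×3.71) = 1.37 K/W
R_cav   = 0.125/(0.0258×0.8×3.71) = 1.632 K/W
1/R_core = 1/R_stud + 1/R_cav → R_core = 0.7448 K/W
R_outer = 0.016/(0.199×3.71) = 0.02167 K/W
R_total = 0.7686 K/W
Q = ΔT/R_total = 27/0.7686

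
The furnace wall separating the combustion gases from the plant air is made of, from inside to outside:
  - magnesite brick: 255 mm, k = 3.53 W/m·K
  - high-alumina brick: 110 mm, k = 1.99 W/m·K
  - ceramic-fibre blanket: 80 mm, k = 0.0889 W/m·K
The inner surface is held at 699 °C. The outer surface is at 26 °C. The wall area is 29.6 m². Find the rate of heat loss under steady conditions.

Series thermal resistances:
R_magnesite brick = L/(kA) = 0.255/(3.53×29.6) = 0.00244 K/W
R_high-alumina brick = L/(kA) = 0.11/(1.99×29.6) = 0.001867 K/W
R_ceramic-fibre blanket = L/(kA) = 0.08/(0.0889×29.6) = 0.0304 K/W
R_total = 0.03471 K/W
Q = ΔT / R_total = 673 / 0.03471

Q ≈ 19400 W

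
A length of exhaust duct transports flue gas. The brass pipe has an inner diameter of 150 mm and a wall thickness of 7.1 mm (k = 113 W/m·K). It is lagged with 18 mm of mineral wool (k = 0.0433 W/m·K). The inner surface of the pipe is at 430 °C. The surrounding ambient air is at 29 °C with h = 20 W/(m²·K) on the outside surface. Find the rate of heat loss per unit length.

Per-layer cylindrical resistances, series-summed:
R_brass pipe wall = ln(82.1/75)/(2π×113×1) = 1.274×10^-4 K/W
R_mineral wool = ln(100.1/82.1)/(2π×0.0433×1) = 0.7286 K/W
R_outer film = 1/(h_o·2πr_oL) = 1/(20×2π×0.1001×1) = 0.0795 K/W
R_total = 0.8083 K/W
Q = ΔT/R_total = 401/0.8083

q′ ≈ 496 W/m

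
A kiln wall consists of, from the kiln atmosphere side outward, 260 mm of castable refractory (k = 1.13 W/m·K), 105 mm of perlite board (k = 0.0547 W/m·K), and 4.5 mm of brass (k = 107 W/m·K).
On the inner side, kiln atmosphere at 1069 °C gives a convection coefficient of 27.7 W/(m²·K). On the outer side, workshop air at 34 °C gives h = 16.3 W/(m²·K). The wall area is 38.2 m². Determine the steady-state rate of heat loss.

Q ≈ 17600 W

Series thermal resistances:
R_inner film = 1/(h_i·A) = 1/(27.7×38.2) = 9.451×10^-4 K/W
R_castable refractory = L/(kA) = 0.26/(1.13×38.2) = 0.006023 K/W
R_perlite board = L/(kA) = 0.105/(0.0547×38.2) = 0.05025 K/W
R_brass = L/(kA) = 0.0045/(107×38.2) = 1.101×10^-6 K/W
R_outer film = 1/(h_o·A) = 1/(16.3×38.2) = 0.001606 K/W
R_total = 0.05883 K/W
Q = ΔT / R_total = 1035 / 0.05883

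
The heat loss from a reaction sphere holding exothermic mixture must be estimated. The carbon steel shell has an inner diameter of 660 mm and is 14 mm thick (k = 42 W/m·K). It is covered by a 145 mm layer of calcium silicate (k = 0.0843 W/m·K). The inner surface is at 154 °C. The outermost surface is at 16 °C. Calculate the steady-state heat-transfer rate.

For a spherical shell R = (1/r₁ − 1/r₂)/(4πk); film R = 1/(h·4πr²). In series:
R_carbon steel shell = (1/0.33 − 1/0.344)/(4π×42) = 2.337×10^-4 K/W
R_calcium silicate = (1/0.344 − 1/0.489)/(4π×0.0843) = 0.8137 K/W
R_total = 0.8139 K/W
Q = ΔT/R_total = 138/0.8139

Q ≈ 170 W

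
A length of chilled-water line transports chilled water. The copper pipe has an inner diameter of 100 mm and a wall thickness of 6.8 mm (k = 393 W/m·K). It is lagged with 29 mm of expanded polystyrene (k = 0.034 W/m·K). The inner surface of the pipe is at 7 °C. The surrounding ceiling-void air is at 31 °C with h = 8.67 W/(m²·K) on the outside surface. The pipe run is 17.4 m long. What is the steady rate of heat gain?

Per-layer cylindrical resistances, series-summed:
R_copper pipe wall = ln(56.8/50)/(2π×393×17.4) = 2.968×10^-6 K/W
R_expanded polystyrene = ln(85.8/56.8)/(2π×0.034×17.4) = 0.111 K/W
R_outer film = 1/(h_o·2πr_oL) = 1/(8.67×2π×0.0858×17.4) = 0.0123 K/W
R_total = 0.1233 K/W
Q = ΔT/R_total = 24/0.1233

Q ≈ 195 W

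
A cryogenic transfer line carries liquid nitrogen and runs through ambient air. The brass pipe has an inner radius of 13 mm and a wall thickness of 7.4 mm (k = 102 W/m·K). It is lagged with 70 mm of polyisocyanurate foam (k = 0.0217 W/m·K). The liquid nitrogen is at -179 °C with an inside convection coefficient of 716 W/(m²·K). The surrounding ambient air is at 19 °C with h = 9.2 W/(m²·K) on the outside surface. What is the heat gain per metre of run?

For a radial system each layer contributes R = ln(r_out/r_in)/(2πkL); films add R = 1/(hA).
R_inner film = 1/(h_i·2πr₁L) = 1/(716×2π×0.013×1) = 0.0171 K/W
R_brass pipe wall = ln(20.4/13)/(2π×102×1) = 7.031×10^-4 K/W
R_polyisocyanurate foam = ln(90.4/20.4)/(2π×0.0217×1) = 10.92 K/W
R_outer film = 1/(h_o·2πr_oL) = 1/(9.2×2π×0.0904×1) = 0.1914 K/W
R_total = 11.13 K/W
Q = ΔT/R_total = 198/11.13

q′ ≈ 17.8 W/m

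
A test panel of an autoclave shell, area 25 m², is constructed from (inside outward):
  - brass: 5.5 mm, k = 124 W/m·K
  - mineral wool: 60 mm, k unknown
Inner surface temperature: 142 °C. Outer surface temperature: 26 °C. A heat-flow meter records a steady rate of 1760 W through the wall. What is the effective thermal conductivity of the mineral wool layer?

Series thermal resistances:
R_brass = L/(kA) = 0.0055/(124×25) = 1.774×10^-6 K/W
Sum of known resistances R_other = 1.774×10^-6 K/W
Total R = ΔT/Q = 116/1760 = 0.06591 K/W
R_mineral wool = R_total − R_other = 0.06591 K/W
k = L/(R·A) = 0.06/(0.06591×25)

k ≈ 0.0364 W/(m·K)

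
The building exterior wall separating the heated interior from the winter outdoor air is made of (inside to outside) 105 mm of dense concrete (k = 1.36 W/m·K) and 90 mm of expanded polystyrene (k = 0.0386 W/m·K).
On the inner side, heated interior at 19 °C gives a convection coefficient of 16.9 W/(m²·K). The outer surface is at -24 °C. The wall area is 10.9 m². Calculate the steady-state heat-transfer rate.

Q ≈ 190 W

Model the wall as resistances in series:
R_inner film = 1/(h_i·A) = 1/(16.9×10.9) = 0.005429 K/W
R_dense concrete = L/(kA) = 0.105/(1.36×10.9) = 0.007083 K/W
R_expanded polystyrene = L/(kA) = 0.09/(0.0386×10.9) = 0.2139 K/W
R_total = 0.2264 K/W
Q = ΔT / R_total = 43 / 0.2264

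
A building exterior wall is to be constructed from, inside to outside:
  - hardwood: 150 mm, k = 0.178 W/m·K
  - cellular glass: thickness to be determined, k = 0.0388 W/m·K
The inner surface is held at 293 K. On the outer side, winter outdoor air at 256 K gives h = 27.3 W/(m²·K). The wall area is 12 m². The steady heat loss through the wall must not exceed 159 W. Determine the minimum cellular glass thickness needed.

Treating each layer as a thermal resistance in series:
R_hardwood = L/(kA) = 0.15/(0.178×12) = 0.07022 K/W
R_outer film = 1/(h_o·A) = 1/(27.3×12) = 0.003053 K/W
Sum of the known resistances R_other = 0.07328 K/W
Required total resistance R_tot = ΔT/Q_allow = 37/159 = 0.2327 K/W
R_cellular glass = R_tot − R_other = 0.1594 K/W
L = R·k·A = 0.1594×0.0388×12

L ≈ 74.2 mm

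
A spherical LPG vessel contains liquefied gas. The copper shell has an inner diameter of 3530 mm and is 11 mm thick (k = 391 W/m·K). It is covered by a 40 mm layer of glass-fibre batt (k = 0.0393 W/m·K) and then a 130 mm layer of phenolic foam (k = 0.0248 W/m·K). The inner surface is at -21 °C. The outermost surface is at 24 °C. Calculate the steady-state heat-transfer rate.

For a spherical shell R = (1/r₁ − 1/r₂)/(4πk); film R = 1/(h·4πr²). In series:
R_copper shell = (1/1.765 − 1/1.776)/(4π×391) = 7.142×10^-7 K/W
R_glass-fibre batt = (1/1.776 − 1/1.816)/(4π×0.0393) = 0.02511 K/W
R_phenolic foam = (1/1.816 − 1/1.946)/(4π×0.0248) = 0.118 K/W
R_total = 0.1432 K/W
Q = ΔT/R_total = 45/0.1432

Q ≈ 314 W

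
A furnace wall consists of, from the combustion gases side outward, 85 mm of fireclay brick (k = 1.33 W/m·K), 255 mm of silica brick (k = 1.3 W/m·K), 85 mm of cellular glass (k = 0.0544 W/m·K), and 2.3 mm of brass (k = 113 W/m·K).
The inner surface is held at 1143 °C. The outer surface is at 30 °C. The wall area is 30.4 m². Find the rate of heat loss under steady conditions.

Q ≈ 18600 W

Model the wall as resistances in series:
R_fireclay brick = L/(kA) = 0.085/(1.33×30.4) = 0.002102 K/W
R_silica brick = L/(kA) = 0.255/(1.3×30.4) = 0.006452 K/W
R_cellular glass = L/(kA) = 0.085/(0.0544×30.4) = 0.0514 K/W
R_brass = L/(kA) = 0.0023/(113×30.4) = 6.695×10^-7 K/W
R_total = 0.05995 K/W
Q = ΔT / R_total = 1113 / 0.05995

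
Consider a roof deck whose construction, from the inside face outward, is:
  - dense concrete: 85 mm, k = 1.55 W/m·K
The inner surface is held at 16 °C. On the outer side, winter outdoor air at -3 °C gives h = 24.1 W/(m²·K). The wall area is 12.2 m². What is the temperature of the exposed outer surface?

T ≈ 5.18 °C

Treating each layer as a thermal resistance in series:
R_dense concrete = L/(kA) = 0.085/(1.55×12.2) = 0.004495 K/W
R_outer film = 1/(h_o·A) = 1/(24.1×12.2) = 0.003401 K/W
R_total = 0.007896 K/W;  Q = ΔT/R_total = 19/0.007896 = 2406 W
T_interface = T_inner − Q·ΣR(inner→interface) = 16 − 2410×0.004495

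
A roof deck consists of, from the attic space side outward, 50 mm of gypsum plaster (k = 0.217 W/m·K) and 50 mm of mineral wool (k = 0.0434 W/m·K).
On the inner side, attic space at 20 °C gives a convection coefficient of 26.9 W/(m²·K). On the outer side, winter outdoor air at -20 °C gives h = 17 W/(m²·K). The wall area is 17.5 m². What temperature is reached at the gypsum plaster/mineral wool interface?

Treating each layer as a thermal resistance in series:
R_inner film = 1/(h_i·A) = 1/(26.9×17.5) = 0.002124 K/W
R_gypsum plaster = L/(kA) = 0.05/(0.217×17.5) = 0.01317 K/W
R_mineral wool = L/(kA) = 0.05/(0.0434×17.5) = 0.06583 K/W
R_outer film = 1/(h_o·A) = 1/(17×17.5) = 0.003361 K/W
R_total = 0.08448 K/W;  Q = ΔT/R_total = 40/0.08448 = 473.5 W
T_interface = T_inner − Q·ΣR(inner→interface) = 20 − 473×0.01529

T ≈ 12.8 °C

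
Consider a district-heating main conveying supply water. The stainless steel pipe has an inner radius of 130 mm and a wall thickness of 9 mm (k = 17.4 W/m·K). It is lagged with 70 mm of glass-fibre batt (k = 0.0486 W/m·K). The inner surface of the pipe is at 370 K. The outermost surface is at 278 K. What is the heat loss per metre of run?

q′ ≈ 68.8 W/m

Per-layer cylindrical resistances, series-summed:
R_stainless steel pipe wall = ln(139/130)/(2π×17.4×1) = 6.123×10^-4 K/W
R_glass-fibre batt = ln(209/139)/(2π×0.0486×1) = 1.336 K/W
R_total = 1.336 K/W
Q = ΔT/R_total = 92/1.336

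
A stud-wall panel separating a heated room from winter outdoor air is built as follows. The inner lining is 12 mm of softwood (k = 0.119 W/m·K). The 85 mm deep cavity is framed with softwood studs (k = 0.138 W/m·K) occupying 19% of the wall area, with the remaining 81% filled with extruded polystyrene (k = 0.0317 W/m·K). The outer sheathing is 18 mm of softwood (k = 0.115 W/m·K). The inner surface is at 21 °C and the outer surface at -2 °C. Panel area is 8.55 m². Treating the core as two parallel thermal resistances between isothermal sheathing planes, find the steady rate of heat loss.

Sheathing layers in series; stud and cavity paths in parallel between them.
R_inner = 0.012/(0.119×8.55) = 0.01179 K/W
R_stud  = 0.085/(0.138×0.19×8.55) = 0.3792 K/W
R_cav   = 0.085/(0.0317×0.81×8.55) = 0.3872 K/W
1/R_core = 1/R_stud + 1/R_cav → R_core = 0.1916 K/W
R_outer = 0.018/(0.115×8.55) = 0.01831 K/W
R_total = 0.2217 K/W
Q = ΔT/R_total = 23/0.2217

Q ≈ 104 W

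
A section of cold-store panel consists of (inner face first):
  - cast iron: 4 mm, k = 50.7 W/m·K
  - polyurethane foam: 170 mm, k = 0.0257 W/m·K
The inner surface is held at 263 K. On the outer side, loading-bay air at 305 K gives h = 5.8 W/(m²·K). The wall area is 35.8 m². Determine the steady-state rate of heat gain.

Q ≈ 222 W

Treating each layer as a thermal resistance in series:
R_cast iron = L/(kA) = 0.004/(50.7×35.8) = 2.204×10^-6 K/W
R_polyurethane foam = L/(kA) = 0.17/(0.0257×35.8) = 0.1848 K/W
R_outer film = 1/(h_o·A) = 1/(5.8×35.8) = 0.004816 K/W
R_total = 0.1896 K/W
Q = ΔT / R_total = 42 / 0.1896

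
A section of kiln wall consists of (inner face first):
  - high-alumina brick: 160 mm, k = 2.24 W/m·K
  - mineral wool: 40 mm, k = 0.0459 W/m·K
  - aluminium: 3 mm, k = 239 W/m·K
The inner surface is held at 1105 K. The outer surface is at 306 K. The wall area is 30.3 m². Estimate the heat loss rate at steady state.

Using the resistance-network approach (series):
R_high-alumina brick = L/(kA) = 0.16/(2.24×30.3) = 0.002357 K/W
R_mineral wool = L/(kA) = 0.04/(0.0459×30.3) = 0.02876 K/W
R_aluminium = L/(kA) = 0.003/(239×30.3) = 4.143×10^-7 K/W
R_total = 0.03112 K/W
Q = ΔT / R_total = 799 / 0.03112

Q ≈ 25700 W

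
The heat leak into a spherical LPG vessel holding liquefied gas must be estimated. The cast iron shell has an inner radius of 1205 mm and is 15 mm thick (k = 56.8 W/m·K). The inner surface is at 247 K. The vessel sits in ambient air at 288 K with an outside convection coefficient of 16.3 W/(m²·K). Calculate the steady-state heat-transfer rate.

Q ≈ 12400 W

Radial (spherical) resistances in series:
R_cast iron shell = (1/1.205 − 1/1.22)/(4π×56.8) = 1.43×10^-5 K/W
R_outer film = 1/(h·4πr_o²) = 1/(16.3×4π×1.22²) = 0.00328 K/W
R_total = 0.003294 K/W
Q = ΔT/R_total = 41/0.003294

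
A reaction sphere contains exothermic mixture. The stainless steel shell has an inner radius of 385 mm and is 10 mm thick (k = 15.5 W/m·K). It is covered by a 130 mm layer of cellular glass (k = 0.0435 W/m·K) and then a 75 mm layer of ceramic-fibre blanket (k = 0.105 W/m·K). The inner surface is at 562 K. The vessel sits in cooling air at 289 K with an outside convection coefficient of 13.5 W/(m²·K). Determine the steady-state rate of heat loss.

Spherical conduction: R = (1/r_in − 1/r_out)/(4πk) per layer; series-sum.
R_stainless steel shell = (1/0.385 − 1/0.395)/(4π×15.5) = 3.376×10^-4 K/W
R_cellular glass = (1/0.395 − 1/0.525)/(4π×0.0435) = 1.147 K/W
R_ceramic-fibre blanket = (1/0.525 − 1/0.6)/(4π×0.105) = 0.1804 K/W
R_outer film = 1/(h·4πr_o²) = 1/(13.5×4π×0.6²) = 0.01637 K/W
R_total = 1.344 K/W
Q = ΔT/R_total = 273/1.344

Q ≈ 203 W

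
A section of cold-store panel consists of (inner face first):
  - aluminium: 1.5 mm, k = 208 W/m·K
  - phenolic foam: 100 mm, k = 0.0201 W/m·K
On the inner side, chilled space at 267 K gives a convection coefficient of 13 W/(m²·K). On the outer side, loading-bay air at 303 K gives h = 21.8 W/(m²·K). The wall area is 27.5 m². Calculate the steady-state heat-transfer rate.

Series thermal resistances:
R_inner film = 1/(h_i·A) = 1/(13×27.5) = 0.002797 K/W
R_aluminium = L/(kA) = 0.0015/(208×27.5) = 2.622×10^-7 K/W
R_phenolic foam = L/(kA) = 0.1/(0.0201×27.5) = 0.1809 K/W
R_outer film = 1/(h_o·A) = 1/(21.8×27.5) = 0.001668 K/W
R_total = 0.1854 K/W
Q = ΔT / R_total = 36 / 0.1854

Q ≈ 194 W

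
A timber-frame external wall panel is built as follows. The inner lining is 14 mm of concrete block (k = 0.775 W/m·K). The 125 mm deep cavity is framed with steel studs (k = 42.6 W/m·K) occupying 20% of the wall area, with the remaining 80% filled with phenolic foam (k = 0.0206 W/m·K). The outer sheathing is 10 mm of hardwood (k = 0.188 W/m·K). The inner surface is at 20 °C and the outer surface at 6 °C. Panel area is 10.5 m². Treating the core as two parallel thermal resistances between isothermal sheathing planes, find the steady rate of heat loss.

Sheathing layers in series; stud and cavity paths in parallel between them.
R_inner = 0.014/(0.775×10.5) = 0.00172 K/W
R_stud  = 0.125/(42.6×0.2×10.5) = 0.001397 K/W
R_cav   = 0.125/(0.0206×0.8×10.5) = 0.7224 K/W
1/R_core = 1/R_stud + 1/R_cav → R_core = 0.001395 K/W
R_outer = 0.01/(0.188×10.5) = 0.005066 K/W
R_total = 0.008181 K/W
Q = ΔT/R_total = 14/0.008181

Q ≈ 1710 W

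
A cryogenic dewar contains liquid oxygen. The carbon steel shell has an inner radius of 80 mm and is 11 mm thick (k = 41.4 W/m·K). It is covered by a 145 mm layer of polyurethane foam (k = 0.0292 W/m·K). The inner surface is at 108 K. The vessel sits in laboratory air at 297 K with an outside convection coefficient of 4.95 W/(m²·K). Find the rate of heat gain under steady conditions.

Radial (spherical) resistances in series:
R_carbon steel shell = (1/0.08 − 1/0.091)/(4π×41.4) = 0.002904 K/W
R_polyurethane foam = (1/0.091 − 1/0.236)/(4π×0.0292) = 18.4 K/W
R_outer film = 1/(h·4πr_o²) = 1/(4.95×4π×0.236²) = 0.2886 K/W
R_total = 18.69 K/W
Q = ΔT/R_total = 189/18.69

Q ≈ 10.1 W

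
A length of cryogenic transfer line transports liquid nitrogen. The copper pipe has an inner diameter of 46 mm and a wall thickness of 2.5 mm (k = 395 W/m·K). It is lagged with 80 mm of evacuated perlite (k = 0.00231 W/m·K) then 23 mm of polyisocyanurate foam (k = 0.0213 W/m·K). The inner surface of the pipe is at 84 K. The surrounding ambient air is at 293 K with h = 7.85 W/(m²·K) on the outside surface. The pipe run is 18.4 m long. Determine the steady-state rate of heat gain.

Cylindrical conduction, so R = ln(r₂/r₁)/(2πkL) per layer, in series:
R_copper pipe wall = ln(25.5/23)/(2π×395×18.4) = 2.26×10^-6 K/W
R_evacuated perlite = ln(105.5/25.5)/(2π×0.00231×18.4) = 5.317 K/W
R_polyisocyanurate foam = ln(128.5/105.5)/(2π×0.0213×18.4) = 0.08009 K/W
R_outer film = 1/(h_o·2πr_oL) = 1/(7.85×2π×0.1285×18.4) = 0.008575 K/W
R_total = 5.406 K/W
Q = ΔT/R_total = 209/5.406

Q ≈ 38.7 W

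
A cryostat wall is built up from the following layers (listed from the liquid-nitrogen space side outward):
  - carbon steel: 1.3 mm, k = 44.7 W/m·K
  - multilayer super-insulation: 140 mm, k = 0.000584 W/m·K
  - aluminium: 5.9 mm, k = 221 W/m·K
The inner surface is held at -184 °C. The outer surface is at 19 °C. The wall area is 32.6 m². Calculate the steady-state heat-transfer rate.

Using the resistance-network approach (series):
R_carbon steel = L/(kA) = 0.0013/(44.7×32.6) = 8.921×10^-7 K/W
R_multilayer super-insulation = L/(kA) = 0.14/(0.000584×32.6) = 7.354 K/W
R_aluminium = L/(kA) = 0.0059/(221×32.6) = 8.189×10^-7 K/W
R_total = 7.354 K/W
Q = ΔT / R_total = 203 / 7.354

Q ≈ 27.6 W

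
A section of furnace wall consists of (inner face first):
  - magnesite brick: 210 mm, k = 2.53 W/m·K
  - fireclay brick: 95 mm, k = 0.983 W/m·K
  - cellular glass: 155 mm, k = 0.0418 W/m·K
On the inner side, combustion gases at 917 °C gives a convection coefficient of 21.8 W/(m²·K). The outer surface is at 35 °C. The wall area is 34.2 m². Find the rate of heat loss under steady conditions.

Q ≈ 7670 W

Thermal resistances in series:
R_inner film = 1/(h_i·A) = 1/(21.8×34.2) = 0.001341 K/W
R_magnesite brick = L/(kA) = 0.21/(2.53×34.2) = 0.002427 K/W
R_fireclay brick = L/(kA) = 0.095/(0.983×34.2) = 0.002826 K/W
R_cellular glass = L/(kA) = 0.155/(0.0418×34.2) = 0.1084 K/W
R_total = 0.115 K/W
Q = ΔT / R_total = 882 / 0.115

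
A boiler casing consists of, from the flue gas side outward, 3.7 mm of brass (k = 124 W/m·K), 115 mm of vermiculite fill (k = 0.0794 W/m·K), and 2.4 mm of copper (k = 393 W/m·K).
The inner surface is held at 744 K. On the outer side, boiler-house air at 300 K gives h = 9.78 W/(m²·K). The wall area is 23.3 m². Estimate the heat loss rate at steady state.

Series thermal resistances:
R_brass = L/(kA) = 0.0037/(124×23.3) = 1.281×10^-6 K/W
R_vermiculite fill = L/(kA) = 0.115/(0.0794×23.3) = 0.06216 K/W
R_copper = L/(kA) = 0.0024/(393×23.3) = 2.621×10^-7 K/W
R_outer film = 1/(h_o·A) = 1/(9.78×23.3) = 0.004388 K/W
R_total = 0.06655 K/W
Q = ΔT / R_total = 444 / 0.06655

Q ≈ 6670 W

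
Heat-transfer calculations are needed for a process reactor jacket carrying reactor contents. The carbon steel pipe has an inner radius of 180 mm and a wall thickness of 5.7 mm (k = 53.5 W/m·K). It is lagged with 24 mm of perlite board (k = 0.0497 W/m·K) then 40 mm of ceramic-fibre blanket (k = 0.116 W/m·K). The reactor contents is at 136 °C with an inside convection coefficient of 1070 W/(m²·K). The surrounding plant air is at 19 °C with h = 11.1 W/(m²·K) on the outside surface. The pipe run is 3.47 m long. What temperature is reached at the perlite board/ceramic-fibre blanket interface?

T ≈ 69.6 °C

Treating each annulus and film as a series resistance:
R_inner film = 1/(h_i·2πr₁L) = 1/(1070×2π×0.18×3.47) = 2.381×10^-4 K/W
R_carbon steel pipe wall = ln(185.7/180)/(2π×53.5×3.47) = 2.673×10^-5 K/W
R_perlite board = ln(209.7/185.7)/(2π×0.0497×3.47) = 0.1122 K/W
R_ceramic-fibre blanket = ln(249.7/209.7)/(2π×0.116×3.47) = 0.06903 K/W
R_outer film = 1/(h_o·2πr_oL) = 1/(11.1×2π×0.2497×3.47) = 0.01655 K/W
R_total = 0.198 K/W
Q = ΔT/R_total = 117/0.198
Q = 591 W
T_interface = T_inner − Q·ΣR(inner→interface) = 136 − 591×0.1124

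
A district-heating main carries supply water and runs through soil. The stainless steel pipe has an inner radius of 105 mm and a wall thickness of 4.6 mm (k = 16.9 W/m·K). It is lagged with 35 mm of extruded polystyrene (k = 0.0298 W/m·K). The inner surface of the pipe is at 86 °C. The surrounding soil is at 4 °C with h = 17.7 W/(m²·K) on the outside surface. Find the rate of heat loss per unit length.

q′ ≈ 53.2 W/m

Cylindrical conduction, so R = ln(r₂/r₁)/(2πkL) per layer, in series:
R_stainless steel pipe wall = ln(109.6/105)/(2π×16.9×1) = 4.038×10^-4 K/W
R_extruded polystyrene = ln(144.6/109.6)/(2π×0.0298×1) = 1.48 K/W
R_outer film = 1/(h_o·2πr_oL) = 1/(17.7×2π×0.1446×1) = 0.06218 K/W
R_total = 1.543 K/W
Q = ΔT/R_total = 82/1.543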